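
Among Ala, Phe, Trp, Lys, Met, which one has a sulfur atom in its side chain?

Cysteine (C, thiol) and methionine (M, thioether) are the two sulfur-containing amino acids.
Of the listed options, only Met belongs to this group.

Met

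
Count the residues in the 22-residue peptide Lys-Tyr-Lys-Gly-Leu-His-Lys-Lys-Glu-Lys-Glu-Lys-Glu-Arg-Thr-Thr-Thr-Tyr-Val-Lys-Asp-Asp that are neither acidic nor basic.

8

Acidic: D, E. Basic: K, R, H. All other residues are neither.
Matching residues: Tyr2, Gly4, Leu5, Thr15, Thr16, Thr17, Tyr18, Val19.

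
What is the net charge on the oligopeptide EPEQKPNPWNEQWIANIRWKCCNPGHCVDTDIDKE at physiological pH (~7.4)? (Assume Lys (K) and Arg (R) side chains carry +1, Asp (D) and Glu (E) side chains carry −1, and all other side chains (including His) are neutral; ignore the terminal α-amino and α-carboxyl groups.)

Positive (K, R): K5, R18, K20, K34 → +4.
Negative (D, E): E1, E3, E11, D29, D31, D33, E35 → −7.
Net charge = (+4) + (−7) = −3.

-3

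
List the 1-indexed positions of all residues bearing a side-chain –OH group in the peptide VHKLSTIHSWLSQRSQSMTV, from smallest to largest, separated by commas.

The –OH-bearing residues are Ser, Thr (aliphatic alcohols), and Tyr (phenol).
Matching residues: S5, T6, S9, S12, S15, S17, T19.

5, 6, 9, 12, 15, 17, 19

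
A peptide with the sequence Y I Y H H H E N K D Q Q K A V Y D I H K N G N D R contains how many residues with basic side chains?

8

K, R, and H are the three residues with basic side chains (ε-amine, guanidinium, and imidazole respectively).
Matching residues: H4, H5, H6, K9, K13, H19, K20, R25.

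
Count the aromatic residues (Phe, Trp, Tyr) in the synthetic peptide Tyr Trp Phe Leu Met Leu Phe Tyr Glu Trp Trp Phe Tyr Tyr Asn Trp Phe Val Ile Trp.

13

Matching residues: Tyr1, Trp2, Phe3, Phe7, Tyr8, Trp10, Trp11, Phe12, Tyr13, Tyr14, Trp16, Phe17, Trp20.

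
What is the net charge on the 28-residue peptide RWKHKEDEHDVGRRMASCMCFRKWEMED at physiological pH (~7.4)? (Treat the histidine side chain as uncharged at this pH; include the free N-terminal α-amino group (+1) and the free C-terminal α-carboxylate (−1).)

Near pH 7.4, K and R contribute +1 each, D and E contribute −1 each, and every other side chain (His included, as stated) is uncharged.
Positive (K, R): R1, K3, K5, R13, R14, R22, K23 → +7.
Negative (D, E): E6, D7, E8, D10, E25, E27, D28 → −7.
The N-terminus (+1) and C-terminus (−1) cancel.
Net charge = (+7) + (−7) = 0.

0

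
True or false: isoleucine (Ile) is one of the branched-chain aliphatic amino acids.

V, L, and I make up the branched-chain aliphatic group.
Isoleucine is in this group.

True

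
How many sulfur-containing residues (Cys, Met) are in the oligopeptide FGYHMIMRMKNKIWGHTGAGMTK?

Matching residues: M5, M7, M9, M21.

4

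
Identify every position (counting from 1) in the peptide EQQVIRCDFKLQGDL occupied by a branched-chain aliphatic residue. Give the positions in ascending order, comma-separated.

4, 5, 11, 15

Matching residues: V4, I5, L11, L15.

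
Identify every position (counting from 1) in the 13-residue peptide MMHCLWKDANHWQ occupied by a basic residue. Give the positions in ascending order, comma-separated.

Lysine (K), arginine (R), and histidine (H) have basic, nitrogen-containing side chains.
Matching residues: H3, K7, H11.

3, 7, 11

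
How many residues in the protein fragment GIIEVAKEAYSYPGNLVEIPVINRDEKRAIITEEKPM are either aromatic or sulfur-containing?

3

Aromatic: F, W, Y. Sulfur-containing: C, M.
Aromatic residues here: Y10, Y12 (2).
Sulfur-containing residues here: M37 (1).
The two groups share no amino acid, so total = 2 + 1 = 3.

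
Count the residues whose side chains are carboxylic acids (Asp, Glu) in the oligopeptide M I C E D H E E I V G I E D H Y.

Matching residues: E4, D5, E7, E8, E13, D14.

6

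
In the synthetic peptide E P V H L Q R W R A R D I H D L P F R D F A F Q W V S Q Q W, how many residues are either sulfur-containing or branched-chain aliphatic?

5

Sulfur-containing: C, M. Branched-chain aliphatic: I, L, V.
Sulfur-containing residues here: none (0).
Branched-chain aliphatic residues here: V3, L5, I13, L16, V26 (5).
The two groups share no amino acid, so total = 0 + 5 = 5.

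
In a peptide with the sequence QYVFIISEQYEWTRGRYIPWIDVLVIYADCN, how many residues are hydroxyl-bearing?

S, T, and Y are the three residues with a side-chain hydroxyl.
Matching residues: Y2, S7, Y10, T13, Y17, Y27.

6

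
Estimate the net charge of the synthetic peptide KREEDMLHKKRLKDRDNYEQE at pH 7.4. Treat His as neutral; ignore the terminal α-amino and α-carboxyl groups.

0

At pH ~7.4 the Lys and Arg side chains are protonated (+1), the Asp and Glu side chains are deprotonated (−1), and with His taken as neutral all other side chains carry no charge.
Positive (K, R): K1, R2, K9, K10, R11, K13, R15 → +7.
Negative (D, E): E3, E4, D5, D14, D16, E19, E21 → −7.
Net charge = (+7) + (−7) = 0.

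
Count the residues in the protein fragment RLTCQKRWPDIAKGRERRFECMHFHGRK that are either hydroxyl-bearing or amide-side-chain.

2

Hydroxyl-bearing: S, T, Y. Amide-side-chain: N, Q.
Hydroxyl-bearing residues here: T3 (1).
Amide-side-chain residues here: Q5 (1).
The two groups share no amino acid, so total = 1 + 1 = 2.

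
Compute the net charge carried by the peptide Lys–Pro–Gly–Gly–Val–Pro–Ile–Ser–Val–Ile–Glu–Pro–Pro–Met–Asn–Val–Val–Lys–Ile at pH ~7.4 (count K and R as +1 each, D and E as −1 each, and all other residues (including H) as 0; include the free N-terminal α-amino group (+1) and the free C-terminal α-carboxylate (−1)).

+1

Positive (K, R): Lys1, Lys18 → +2.
Negative (D, E): Glu11 → −1.
The N-terminus (+1) and C-terminus (−1) cancel.
Net charge = (+2) + (−1) = +1.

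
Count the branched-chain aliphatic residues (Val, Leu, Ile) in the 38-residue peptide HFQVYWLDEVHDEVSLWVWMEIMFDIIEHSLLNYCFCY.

Matching residues: V4, L7, V10, V14, L16, V18, I22, I26, I27, L31, L32.

11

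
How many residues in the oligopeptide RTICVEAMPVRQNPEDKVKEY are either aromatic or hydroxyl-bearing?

Aromatic: F, W, Y. Hydroxyl-bearing: S, T, Y.
Aromatic residues here: Y21 (1).
Hydroxyl-bearing residues here: T2, Y21 (2).
Y is in both groups, so the 1 Y residue must not be double-counted.
Total = 1 + 2 − 1 = 2.

2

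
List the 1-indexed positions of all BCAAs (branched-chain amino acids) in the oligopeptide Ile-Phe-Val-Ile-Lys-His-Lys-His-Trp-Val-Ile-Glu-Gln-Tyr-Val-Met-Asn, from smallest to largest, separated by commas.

1, 3, 4, 10, 11, 15

The BCAAs are Val, Leu, and Ile — aliphatic side chains with a branch point.
Matching residues: Ile1, Val3, Ile4, Val10, Ile11, Val15.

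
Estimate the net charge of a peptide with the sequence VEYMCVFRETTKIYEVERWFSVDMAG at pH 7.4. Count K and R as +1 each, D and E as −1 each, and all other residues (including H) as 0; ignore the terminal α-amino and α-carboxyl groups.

-2

Positive (K, R): R8, K12, R18 → +3.
Negative (D, E): E2, E9, E15, E17, D23 → −5.
Net charge = (+3) + (−5) = −2.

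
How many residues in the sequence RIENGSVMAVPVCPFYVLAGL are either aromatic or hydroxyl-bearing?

3

Aromatic: F, W, Y. Hydroxyl-bearing: S, T, Y.
Aromatic residues here: F15, Y16 (2).
Hydroxyl-bearing residues here: S6, Y16 (2).
Y is in both groups, so the 1 Y residue must not be double-counted.
Total = 2 + 2 − 1 = 3.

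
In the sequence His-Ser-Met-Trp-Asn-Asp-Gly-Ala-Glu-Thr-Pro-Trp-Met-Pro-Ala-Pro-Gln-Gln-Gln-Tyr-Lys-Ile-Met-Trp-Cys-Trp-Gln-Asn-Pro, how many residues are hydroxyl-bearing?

The –OH-bearing residues are Ser, Thr (aliphatic alcohols), and Tyr (phenol).
Matching residues: Ser2, Thr10, Tyr20.

3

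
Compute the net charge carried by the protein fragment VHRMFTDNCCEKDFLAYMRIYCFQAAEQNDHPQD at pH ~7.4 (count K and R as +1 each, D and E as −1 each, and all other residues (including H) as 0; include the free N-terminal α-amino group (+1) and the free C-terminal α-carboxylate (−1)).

Positive (K, R): R3, K12, R19 → +3.
Negative (D, E): D7, E11, D13, E27, D30, D34 → −6.
The N-terminus (+1) and C-terminus (−1) cancel.
Net charge = (+3) + (−6) = −3.

-3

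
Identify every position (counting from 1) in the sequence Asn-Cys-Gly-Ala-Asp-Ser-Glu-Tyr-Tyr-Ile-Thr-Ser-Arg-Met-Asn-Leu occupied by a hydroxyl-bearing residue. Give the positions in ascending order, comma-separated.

The –OH-bearing residues are Ser, Thr (aliphatic alcohols), and Tyr (phenol).
Matching residues: Ser6, Tyr8, Tyr9, Thr11, Ser12.

6, 8, 9, 11, 12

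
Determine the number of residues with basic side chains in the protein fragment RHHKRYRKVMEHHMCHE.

10

Lysine (K), arginine (R), and histidine (H) have basic, nitrogen-containing side chains.
Matching residues: R1, H2, H3, K4, R5, R7, K8, H12, H13, H16.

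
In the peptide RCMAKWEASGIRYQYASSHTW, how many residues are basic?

Lysine (K), arginine (R), and histidine (H) have basic, nitrogen-containing side chains.
Matching residues: R1, K5, R12, H19.

4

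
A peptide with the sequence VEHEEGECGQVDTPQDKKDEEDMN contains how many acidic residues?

10

The acidic residues are Asp (D) and Glu (E), whose side chains end in a carboxylate group.
Matching residues: E2, E4, E5, E7, D12, D16, D19, E20, E21, D22.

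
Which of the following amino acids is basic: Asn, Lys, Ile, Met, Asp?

Lys

K, R, and H are the three residues with basic side chains (ε-amine, guanidinium, and imidazole respectively).
Of the listed options, only Lys belongs to this group.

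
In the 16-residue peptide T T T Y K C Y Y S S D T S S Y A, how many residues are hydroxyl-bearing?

The –OH-bearing residues are Ser, Thr (aliphatic alcohols), and Tyr (phenol).
Matching residues: T1, T2, T3, Y4, Y7, Y8, S9, S10, T12, S13, S14, Y15.

12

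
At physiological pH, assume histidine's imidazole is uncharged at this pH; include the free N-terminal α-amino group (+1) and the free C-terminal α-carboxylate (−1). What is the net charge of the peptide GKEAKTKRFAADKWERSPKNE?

+3

The side chains ionized at physiological pH are Lys/Arg (+1) and Asp/Glu (−1); with His treated as neutral, nothing else contributes.
Positive (K, R): K2, K5, K7, R8, K13, R16, K19 → +7.
Negative (D, E): E3, D12, E15, E21 → −4.
The N-terminus (+1) and C-terminus (−1) cancel.
Net charge = (+7) + (−4) = +3.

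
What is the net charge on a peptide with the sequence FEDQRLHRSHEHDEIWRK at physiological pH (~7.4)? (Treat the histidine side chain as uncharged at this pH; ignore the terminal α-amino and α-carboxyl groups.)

-1

The side chains ionized at physiological pH are Lys/Arg (+1) and Asp/Glu (−1); with His treated as neutral, nothing else contributes.
Positive (K, R): R5, R8, R17, K18 → +4.
Negative (D, E): E2, D3, E11, D13, E14 → −5.
Net charge = (+4) + (−5) = −1.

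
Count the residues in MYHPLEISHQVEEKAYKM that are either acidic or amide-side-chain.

4

Acidic: D, E. Amide-side-chain: N, Q.
Acidic residues here: E6, E12, E13 (3).
Amide-side-chain residues here: Q10 (1).
The two groups share no amino acid, so total = 3 + 1 = 4.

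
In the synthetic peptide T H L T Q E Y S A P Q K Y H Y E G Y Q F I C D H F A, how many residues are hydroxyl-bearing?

7

The –OH-bearing residues are Ser, Thr (aliphatic alcohols), and Tyr (phenol).
Matching residues: T1, T4, Y7, S8, Y13, Y15, Y18.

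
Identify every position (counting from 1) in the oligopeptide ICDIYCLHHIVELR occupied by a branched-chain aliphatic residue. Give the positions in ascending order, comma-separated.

1, 4, 7, 10, 11, 13

The BCAAs are Val, Leu, and Ile — aliphatic side chains with a branch point.
Matching residues: I1, I4, L7, I10, V11, L13.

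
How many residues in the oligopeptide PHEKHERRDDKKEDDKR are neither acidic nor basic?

Acidic: D, E. Basic: K, R, H. All other residues are neither.
Matching residues: P1.

1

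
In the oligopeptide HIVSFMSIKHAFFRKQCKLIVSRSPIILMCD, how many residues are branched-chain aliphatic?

9

Valine (V), leucine (L), and isoleucine (I) are the branched-chain amino acids.
Matching residues: I2, V3, I8, L19, I20, V21, I26, I27, L28.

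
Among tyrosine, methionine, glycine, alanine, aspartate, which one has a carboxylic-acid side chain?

Only D (aspartate) and E (glutamate) carry a side-chain carboxylic acid.
Of the listed options, only aspartate belongs to this group.

aspartate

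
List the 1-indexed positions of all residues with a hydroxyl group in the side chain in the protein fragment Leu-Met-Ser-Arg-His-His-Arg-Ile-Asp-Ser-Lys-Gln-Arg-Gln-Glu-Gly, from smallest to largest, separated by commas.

3, 10

Serine (S), threonine (T), and tyrosine (Y) each carry a hydroxyl group on the side chain.
Matching residues: Ser3, Ser10.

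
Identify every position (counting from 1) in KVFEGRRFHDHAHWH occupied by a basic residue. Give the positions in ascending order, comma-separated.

K, R, and H are the three residues with basic side chains (ε-amine, guanidinium, and imidazole respectively).
Matching residues: K1, R6, R7, H9, H11, H13, H15.

1, 6, 7, 9, 11, 13, 15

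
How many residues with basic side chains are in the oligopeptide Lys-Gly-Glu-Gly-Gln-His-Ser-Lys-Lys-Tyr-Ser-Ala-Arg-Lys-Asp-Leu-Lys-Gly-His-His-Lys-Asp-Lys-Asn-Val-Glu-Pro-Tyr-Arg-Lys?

13

K, R, and H are the three residues with basic side chains (ε-amine, guanidinium, and imidazole respectively).
Matching residues: Lys1, His6, Lys8, Lys9, Arg13, Lys14, Lys17, His19, His20, Lys21, Lys23, Arg29, Lys30.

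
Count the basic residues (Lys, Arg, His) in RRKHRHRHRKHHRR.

Matching residues: R1, R2, K3, H4, R5, H6, R7, H8, R9, K10, H11, H12, R13, R14.

14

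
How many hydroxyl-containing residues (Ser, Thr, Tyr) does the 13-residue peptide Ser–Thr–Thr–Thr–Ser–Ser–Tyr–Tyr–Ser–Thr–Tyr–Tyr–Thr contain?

Matching residues: Ser1, Thr2, Thr3, Thr4, Ser5, Ser6, Tyr7, Tyr8, Ser9, Thr10, Tyr11, Tyr12, Thr13.

13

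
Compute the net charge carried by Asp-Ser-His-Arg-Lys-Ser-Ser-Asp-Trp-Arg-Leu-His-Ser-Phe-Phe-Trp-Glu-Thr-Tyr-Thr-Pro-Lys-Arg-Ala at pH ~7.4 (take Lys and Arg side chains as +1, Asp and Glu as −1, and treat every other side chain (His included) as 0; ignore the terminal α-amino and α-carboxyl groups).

Positive (K, R): Arg4, Lys5, Arg10, Lys22, Arg23 → +5.
Negative (D, E): Asp1, Asp8, Glu17 → −3.
Net charge = (+5) + (−3) = +2.

+2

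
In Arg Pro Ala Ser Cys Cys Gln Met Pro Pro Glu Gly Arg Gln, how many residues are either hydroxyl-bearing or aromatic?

1

Hydroxyl-bearing: S, T, Y. Aromatic: F, W, Y.
Hydroxyl-bearing residues here: Ser4 (1).
Aromatic residues here: none (0).
(Y belongs to both groups, but none appear in this sequence.) Total = 1 + 0 = 1.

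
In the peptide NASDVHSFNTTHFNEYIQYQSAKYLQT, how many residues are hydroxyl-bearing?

9

The –OH-bearing residues are Ser, Thr (aliphatic alcohols), and Tyr (phenol).
Matching residues: S3, S7, T10, T11, Y16, Y19, S21, Y24, T27.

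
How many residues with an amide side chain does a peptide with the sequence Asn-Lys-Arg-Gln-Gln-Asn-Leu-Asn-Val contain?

The amide-side-chain residues are Asn (N) and Gln (Q).
Matching residues: Asn1, Gln4, Gln5, Asn6, Asn8.

5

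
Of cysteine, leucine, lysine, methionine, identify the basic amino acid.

Lysine (K), arginine (R), and histidine (H) have basic, nitrogen-containing side chains.
Of the listed options, only lysine belongs to this group.

lysine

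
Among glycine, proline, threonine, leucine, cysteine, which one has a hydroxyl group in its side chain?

threonine

Serine (S), threonine (T), and tyrosine (Y) each carry a hydroxyl group on the side chain.
Of the listed options, only threonine belongs to this group.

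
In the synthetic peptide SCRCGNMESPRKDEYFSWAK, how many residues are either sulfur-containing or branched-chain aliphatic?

Sulfur-containing: C, M. Branched-chain aliphatic: I, L, V.
Sulfur-containing residues here: C2, C4, M7 (3).
Branched-chain aliphatic residues here: none (0).
The two groups share no amino acid, so total = 3 + 0 = 3.

3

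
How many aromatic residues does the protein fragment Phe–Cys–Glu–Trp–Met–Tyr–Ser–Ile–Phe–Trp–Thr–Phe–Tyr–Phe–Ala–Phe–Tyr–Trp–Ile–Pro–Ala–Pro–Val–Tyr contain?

12

F, W, and Y each carry an aromatic ring on the side chain.
Matching residues: Phe1, Trp4, Tyr6, Phe9, Trp10, Phe12, Tyr13, Phe14, Phe16, Tyr17, Trp18, Tyr24.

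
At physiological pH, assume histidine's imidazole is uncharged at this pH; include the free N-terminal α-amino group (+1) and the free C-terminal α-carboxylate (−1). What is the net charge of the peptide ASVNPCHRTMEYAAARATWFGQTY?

The side chains ionized at physiological pH are Lys/Arg (+1) and Asp/Glu (−1); with His treated as neutral, nothing else contributes.
Positive (K, R): R8, R16 → +2.
Negative (D, E): E11 → −1.
The N-terminus (+1) and C-terminus (−1) cancel.
Net charge = (+2) + (−1) = +1.

+1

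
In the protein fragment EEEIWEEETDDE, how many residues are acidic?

Only D (aspartate) and E (glutamate) carry a side-chain carboxylic acid.
Matching residues: E1, E2, E3, E6, E7, E8, D10, D11, E12.

9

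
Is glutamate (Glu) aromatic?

No

Phenylalanine (F), tryptophan (W), and tyrosine (Y) have aromatic ring side chains.
Glutamate is not in this group.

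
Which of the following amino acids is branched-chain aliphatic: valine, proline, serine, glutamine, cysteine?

The BCAAs are Val, Leu, and Ile — aliphatic side chains with a branch point.
Of the listed options, only valine belongs to this group.

valine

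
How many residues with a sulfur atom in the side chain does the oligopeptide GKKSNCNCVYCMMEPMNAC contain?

Cysteine (C, thiol) and methionine (M, thioether) are the two sulfur-containing amino acids.
Matching residues: C6, C8, C11, M12, M13, M16, C19.

7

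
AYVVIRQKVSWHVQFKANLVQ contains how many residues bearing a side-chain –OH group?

2

The –OH-bearing residues are Ser, Thr (aliphatic alcohols), and Tyr (phenol).
Matching residues: Y2, S10.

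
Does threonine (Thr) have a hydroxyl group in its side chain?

Yes

S, T, and Y are the three residues with a side-chain hydroxyl.
Threonine is in this group.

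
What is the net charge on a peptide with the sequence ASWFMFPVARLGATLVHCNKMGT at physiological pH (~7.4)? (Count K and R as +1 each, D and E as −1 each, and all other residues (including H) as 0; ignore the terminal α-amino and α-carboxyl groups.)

+2

Positive (K, R): R10, K20 → +2.
Negative (D, E): none → −0.
Net charge = (+2) + (−0) = +2.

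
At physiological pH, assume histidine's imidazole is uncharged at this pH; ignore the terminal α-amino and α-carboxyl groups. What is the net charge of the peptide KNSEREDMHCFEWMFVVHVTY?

At pH ~7.4 the Lys and Arg side chains are protonated (+1), the Asp and Glu side chains are deprotonated (−1), and with His taken as neutral all other side chains carry no charge.
Positive (K, R): K1, R5 → +2.
Negative (D, E): E4, E6, D7, E12 → −4.
Net charge = (+2) + (−4) = −2.

-2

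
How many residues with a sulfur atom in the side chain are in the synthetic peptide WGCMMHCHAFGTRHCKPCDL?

Only Cys (C) and Met (M) have a sulfur atom in the side chain.
Matching residues: C3, M4, M5, C7, C15, C18.

6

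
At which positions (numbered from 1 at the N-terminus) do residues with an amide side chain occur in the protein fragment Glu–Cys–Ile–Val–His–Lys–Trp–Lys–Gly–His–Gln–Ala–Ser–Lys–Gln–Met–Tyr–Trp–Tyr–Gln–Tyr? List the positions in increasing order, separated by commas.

11, 15, 20

Only N (asparagine) and Q (glutamine) carry a side-chain carboxamide.
Matching residues: Gln11, Gln15, Gln20.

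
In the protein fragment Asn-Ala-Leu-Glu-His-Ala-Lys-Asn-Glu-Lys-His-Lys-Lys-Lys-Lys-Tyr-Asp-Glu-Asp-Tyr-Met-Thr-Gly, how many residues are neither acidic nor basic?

10

Acidic: D, E. Basic: K, R, H. All other residues are neither.
Matching residues: Asn1, Ala2, Leu3, Ala6, Asn8, Tyr16, Tyr20, Met21, Thr22, Gly23.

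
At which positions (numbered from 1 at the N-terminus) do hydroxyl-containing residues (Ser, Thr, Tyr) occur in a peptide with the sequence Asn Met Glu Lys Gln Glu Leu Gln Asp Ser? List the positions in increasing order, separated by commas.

Matching residues: Ser10.

10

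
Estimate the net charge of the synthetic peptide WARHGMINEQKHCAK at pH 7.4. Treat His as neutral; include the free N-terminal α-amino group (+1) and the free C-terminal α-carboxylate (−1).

+2

Near pH 7.4, K and R contribute +1 each, D and E contribute −1 each, and every other side chain (His included, as stated) is uncharged.
Positive (K, R): R3, K11, K15 → +3.
Negative (D, E): E9 → −1.
The N-terminus (+1) and C-terminus (−1) cancel.
Net charge = (+3) + (−1) = +2.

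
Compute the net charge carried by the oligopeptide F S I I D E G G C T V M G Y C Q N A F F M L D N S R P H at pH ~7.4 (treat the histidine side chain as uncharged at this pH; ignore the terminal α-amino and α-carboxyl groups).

-2

Near pH 7.4, K and R contribute +1 each, D and E contribute −1 each, and every other side chain (His included, as stated) is uncharged.
Positive (K, R): R26 → +1.
Negative (D, E): D5, E6, D23 → −3.
Net charge = (+1) + (−3) = −2.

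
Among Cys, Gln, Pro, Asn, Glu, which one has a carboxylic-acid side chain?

Glu

Aspartate (D) and glutamate (E) have carboxylic-acid side chains and are the acidic amino acids.
Of the listed options, only Glu belongs to this group.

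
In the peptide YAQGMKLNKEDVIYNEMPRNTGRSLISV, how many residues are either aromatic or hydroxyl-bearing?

Aromatic: F, W, Y. Hydroxyl-bearing: S, T, Y.
Aromatic residues here: Y1, Y14 (2).
Hydroxyl-bearing residues here: Y1, Y14, T21, S24, S27 (5).
Y is in both groups, so the 2 Y residues must not be double-counted.
Total = 2 + 5 − 2 = 5.

5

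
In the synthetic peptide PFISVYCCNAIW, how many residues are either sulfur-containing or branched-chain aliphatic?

Sulfur-containing: C, M. Branched-chain aliphatic: I, L, V.
Sulfur-containing residues here: C7, C8 (2).
Branched-chain aliphatic residues here: I3, V5, I11 (3).
The two groups share no amino acid, so total = 2 + 3 = 5.

5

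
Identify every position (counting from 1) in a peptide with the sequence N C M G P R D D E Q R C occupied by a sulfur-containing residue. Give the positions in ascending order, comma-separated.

2, 3, 12

Cysteine (C, thiol) and methionine (M, thioether) are the two sulfur-containing amino acids.
Matching residues: C2, M3, C12.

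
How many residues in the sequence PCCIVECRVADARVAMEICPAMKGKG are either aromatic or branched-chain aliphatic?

Aromatic: F, W, Y. Branched-chain aliphatic: I, L, V.
Aromatic residues here: none (0).
Branched-chain aliphatic residues here: I4, V5, V9, V14, I18 (5).
The two groups share no amino acid, so total = 0 + 5 = 5.

5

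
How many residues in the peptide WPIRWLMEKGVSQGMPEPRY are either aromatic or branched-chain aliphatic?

6

Aromatic: F, W, Y. Branched-chain aliphatic: I, L, V.
Aromatic residues here: W1, W5, Y20 (3).
Branched-chain aliphatic residues here: I3, L6, V11 (3).
The two groups share no amino acid, so total = 3 + 3 = 6.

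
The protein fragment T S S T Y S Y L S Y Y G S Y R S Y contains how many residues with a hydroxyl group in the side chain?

Serine (S), threonine (T), and tyrosine (Y) each carry a hydroxyl group on the side chain.
Matching residues: T1, S2, S3, T4, Y5, S6, Y7, S9, Y10, Y11, S13, Y14, S16, Y17.

14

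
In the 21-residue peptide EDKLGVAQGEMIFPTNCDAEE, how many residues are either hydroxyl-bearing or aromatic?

2

Hydroxyl-bearing: S, T, Y. Aromatic: F, W, Y.
Hydroxyl-bearing residues here: T15 (1).
Aromatic residues here: F13 (1).
(Y belongs to both groups, but none appear in this sequence.) Total = 1 + 1 = 2.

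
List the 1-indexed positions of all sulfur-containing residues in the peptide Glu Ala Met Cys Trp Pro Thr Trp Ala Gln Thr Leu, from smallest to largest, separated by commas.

3, 4

The sulfur-bearing residues are cysteine (–SH) and methionine (–S–CH₃).
Matching residues: Met3, Cys4.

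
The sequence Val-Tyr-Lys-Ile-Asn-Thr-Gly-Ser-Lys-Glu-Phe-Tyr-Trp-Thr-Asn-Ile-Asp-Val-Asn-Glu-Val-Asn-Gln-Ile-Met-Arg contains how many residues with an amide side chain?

The amide-side-chain residues are Asn (N) and Gln (Q).
Matching residues: Asn5, Asn15, Asn19, Asn22, Gln23.

5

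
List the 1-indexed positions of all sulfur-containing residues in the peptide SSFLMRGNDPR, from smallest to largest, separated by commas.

Only Cys (C) and Met (M) have a sulfur atom in the side chain.
Matching residues: M5.

5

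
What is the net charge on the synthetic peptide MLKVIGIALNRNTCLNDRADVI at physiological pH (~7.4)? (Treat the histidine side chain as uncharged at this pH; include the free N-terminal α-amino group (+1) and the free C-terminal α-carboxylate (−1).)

+1

Near pH 7.4, K and R contribute +1 each, D and E contribute −1 each, and every other side chain (His included, as stated) is uncharged.
Positive (K, R): K3, R11, R18 → +3.
Negative (D, E): D17, D20 → −2.
The N-terminus (+1) and C-terminus (−1) cancel.
Net charge = (+3) + (−2) = +1.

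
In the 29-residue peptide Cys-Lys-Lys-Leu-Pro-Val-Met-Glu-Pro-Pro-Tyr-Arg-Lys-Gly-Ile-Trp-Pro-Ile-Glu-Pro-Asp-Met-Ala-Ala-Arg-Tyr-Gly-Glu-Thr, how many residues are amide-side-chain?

0

Asparagine (N) and glutamine (Q) have uncharged amide side chains.
None of the 29 residues belong to this group.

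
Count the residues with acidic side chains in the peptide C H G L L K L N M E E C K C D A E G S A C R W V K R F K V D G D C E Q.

7

The acidic residues are Asp (D) and Glu (E), whose side chains end in a carboxylate group.
Matching residues: E10, E11, D15, E17, D30, D32, E34.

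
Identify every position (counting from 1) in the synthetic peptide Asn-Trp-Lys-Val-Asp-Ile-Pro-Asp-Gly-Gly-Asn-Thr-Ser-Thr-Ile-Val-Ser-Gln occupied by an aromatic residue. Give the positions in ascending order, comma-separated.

2

F, W, and Y each carry an aromatic ring on the side chain.
Matching residues: Trp2.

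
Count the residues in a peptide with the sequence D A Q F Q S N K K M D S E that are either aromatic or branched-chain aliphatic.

Aromatic: F, W, Y. Branched-chain aliphatic: I, L, V.
Aromatic residues here: F4 (1).
Branched-chain aliphatic residues here: none (0).
The two groups share no amino acid, so total = 1 + 0 = 1.

1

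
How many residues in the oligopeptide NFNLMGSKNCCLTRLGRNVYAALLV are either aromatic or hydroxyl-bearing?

Aromatic: F, W, Y. Hydroxyl-bearing: S, T, Y.
Aromatic residues here: F2, Y20 (2).
Hydroxyl-bearing residues here: S7, T13, Y20 (3).
Y is in both groups, so the 1 Y residue must not be double-counted.
Total = 2 + 3 − 1 = 4.

4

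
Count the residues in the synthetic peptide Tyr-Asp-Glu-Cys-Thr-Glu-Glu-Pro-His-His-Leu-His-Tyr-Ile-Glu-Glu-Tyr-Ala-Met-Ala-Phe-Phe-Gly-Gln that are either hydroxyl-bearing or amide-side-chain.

5

Hydroxyl-bearing: S, T, Y. Amide-side-chain: N, Q.
Hydroxyl-bearing residues here: Tyr1, Thr5, Tyr13, Tyr17 (4).
Amide-side-chain residues here: Gln24 (1).
The two groups share no amino acid, so total = 4 + 1 = 5.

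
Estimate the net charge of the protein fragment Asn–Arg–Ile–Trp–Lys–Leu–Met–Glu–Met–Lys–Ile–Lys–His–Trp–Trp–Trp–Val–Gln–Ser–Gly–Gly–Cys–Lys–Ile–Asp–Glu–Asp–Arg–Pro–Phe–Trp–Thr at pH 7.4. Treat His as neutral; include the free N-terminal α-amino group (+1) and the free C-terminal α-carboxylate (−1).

The side chains ionized at physiological pH are Lys/Arg (+1) and Asp/Glu (−1); with His treated as neutral, nothing else contributes.
Positive (K, R): Arg2, Lys5, Lys10, Lys12, Lys23, Arg28 → +6.
Negative (D, E): Glu8, Asp25, Glu26, Asp27 → −4.
The N-terminus (+1) and C-terminus (−1) cancel.
Net charge = (+6) + (−4) = +2.

+2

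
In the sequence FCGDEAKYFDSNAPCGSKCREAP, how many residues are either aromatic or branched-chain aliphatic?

Aromatic: F, W, Y. Branched-chain aliphatic: I, L, V.
Aromatic residues here: F1, Y8, F9 (3).
Branched-chain aliphatic residues here: none (0).
The two groups share no amino acid, so total = 3 + 0 = 3.

3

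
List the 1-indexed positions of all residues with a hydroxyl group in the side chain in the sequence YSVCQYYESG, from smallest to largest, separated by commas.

1, 2, 6, 7, 9

The –OH-bearing residues are Ser, Thr (aliphatic alcohols), and Tyr (phenol).
Matching residues: Y1, S2, Y6, Y7, S9.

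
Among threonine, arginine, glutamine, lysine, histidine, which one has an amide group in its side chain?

glutamine

Only N (asparagine) and Q (glutamine) carry a side-chain carboxamide.
Of the listed options, only glutamine belongs to this group.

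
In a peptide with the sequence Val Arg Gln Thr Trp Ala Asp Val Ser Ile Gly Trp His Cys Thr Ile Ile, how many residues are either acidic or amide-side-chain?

Acidic: D, E. Amide-side-chain: N, Q.
Acidic residues here: Asp7 (1).
Amide-side-chain residues here: Gln3 (1).
The two groups share no amino acid, so total = 1 + 1 = 2.

2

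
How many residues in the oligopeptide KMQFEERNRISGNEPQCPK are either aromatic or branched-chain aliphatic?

2

Aromatic: F, W, Y. Branched-chain aliphatic: I, L, V.
Aromatic residues here: F4 (1).
Branched-chain aliphatic residues here: I10 (1).
The two groups share no amino acid, so total = 1 + 1 = 2.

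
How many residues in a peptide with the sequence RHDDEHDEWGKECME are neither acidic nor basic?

4

Acidic: D, E. Basic: K, R, H. All other residues are neither.
Matching residues: W9, G10, C13, M14.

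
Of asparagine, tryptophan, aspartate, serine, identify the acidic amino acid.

Aspartate (D) and glutamate (E) have carboxylic-acid side chains and are the acidic amino acids.
Of the listed options, only aspartate belongs to this group.

aspartate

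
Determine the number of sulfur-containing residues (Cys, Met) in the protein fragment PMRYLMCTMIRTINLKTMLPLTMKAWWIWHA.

Matching residues: M2, M6, C7, M9, M18, M23.

6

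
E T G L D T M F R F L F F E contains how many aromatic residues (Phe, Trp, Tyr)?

Matching residues: F8, F10, F12, F13.

4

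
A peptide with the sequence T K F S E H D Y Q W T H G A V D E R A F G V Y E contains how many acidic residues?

The acidic residues are Asp (D) and Glu (E), whose side chains end in a carboxylate group.
Matching residues: E5, D7, D16, E17, E24.

5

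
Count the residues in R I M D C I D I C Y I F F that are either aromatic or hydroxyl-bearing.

3

Aromatic: F, W, Y. Hydroxyl-bearing: S, T, Y.
Aromatic residues here: Y10, F12, F13 (3).
Hydroxyl-bearing residues here: Y10 (1).
Y is in both groups, so the 1 Y residue must not be double-counted.
Total = 3 + 1 − 1 = 3.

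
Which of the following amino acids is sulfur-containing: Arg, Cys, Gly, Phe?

Only Cys (C) and Met (M) have a sulfur atom in the side chain.
Of the listed options, only Cys belongs to this group.

Cys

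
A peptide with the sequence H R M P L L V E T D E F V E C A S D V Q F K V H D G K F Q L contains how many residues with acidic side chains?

Aspartate (D) and glutamate (E) have carboxylic-acid side chains and are the acidic amino acids.
Matching residues: E8, D10, E11, E14, D18, D25.

6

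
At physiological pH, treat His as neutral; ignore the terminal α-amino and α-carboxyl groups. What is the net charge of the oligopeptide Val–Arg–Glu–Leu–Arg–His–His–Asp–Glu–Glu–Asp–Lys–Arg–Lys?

0

Near pH 7.4, K and R contribute +1 each, D and E contribute −1 each, and every other side chain (His included, as stated) is uncharged.
Positive (K, R): Arg2, Arg5, Lys12, Arg13, Lys14 → +5.
Negative (D, E): Glu3, Asp8, Glu9, Glu10, Asp11 → −5.
Net charge = (+5) + (−5) = 0.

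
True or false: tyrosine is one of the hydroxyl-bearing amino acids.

True

S, T, and Y are the three residues with a side-chain hydroxyl.
Tyrosine is in this group.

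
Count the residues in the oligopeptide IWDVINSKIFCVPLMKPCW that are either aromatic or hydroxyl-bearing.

4

Aromatic: F, W, Y. Hydroxyl-bearing: S, T, Y.
Aromatic residues here: W2, F10, W19 (3).
Hydroxyl-bearing residues here: S7 (1).
(Y belongs to both groups, but none appear in this sequence.) Total = 3 + 1 = 4.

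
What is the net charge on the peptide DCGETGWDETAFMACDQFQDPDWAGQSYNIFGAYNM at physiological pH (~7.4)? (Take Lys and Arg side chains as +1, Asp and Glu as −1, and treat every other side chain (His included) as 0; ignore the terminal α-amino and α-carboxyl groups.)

Positive (K, R): none → +0.
Negative (D, E): D1, E4, D8, E9, D16, D20, D22 → −7.
Net charge = (+0) + (−7) = −7.

-7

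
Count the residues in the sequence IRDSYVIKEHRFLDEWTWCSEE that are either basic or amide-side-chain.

4

Basic: H, K, R. Amide-side-chain: N, Q.
Basic residues here: R2, K8, H10, R11 (4).
Amide-side-chain residues here: none (0).
The two groups share no amino acid, so total = 4 + 0 = 4.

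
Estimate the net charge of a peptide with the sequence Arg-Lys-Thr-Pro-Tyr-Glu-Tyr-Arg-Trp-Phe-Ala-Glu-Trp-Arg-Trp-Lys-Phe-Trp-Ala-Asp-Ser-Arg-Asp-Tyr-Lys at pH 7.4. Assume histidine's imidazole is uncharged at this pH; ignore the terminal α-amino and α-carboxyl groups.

+3

At pH ~7.4 the Lys and Arg side chains are protonated (+1), the Asp and Glu side chains are deprotonated (−1), and with His taken as neutral all other side chains carry no charge.
Positive (K, R): Arg1, Lys2, Arg8, Arg14, Lys16, Arg22, Lys25 → +7.
Negative (D, E): Glu6, Glu12, Asp20, Asp23 → −4.
Net charge = (+7) + (−4) = +3.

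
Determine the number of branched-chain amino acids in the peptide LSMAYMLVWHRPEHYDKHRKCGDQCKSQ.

Valine (V), leucine (L), and isoleucine (I) are the branched-chain amino acids.
Matching residues: L1, L7, V8.

3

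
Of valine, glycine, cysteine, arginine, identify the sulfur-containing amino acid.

cysteine

The sulfur-bearing residues are cysteine (–SH) and methionine (–S–CH₃).
Of the listed options, only cysteine belongs to this group.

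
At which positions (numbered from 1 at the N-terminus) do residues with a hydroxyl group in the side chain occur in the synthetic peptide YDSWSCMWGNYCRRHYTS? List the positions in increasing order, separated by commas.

1, 3, 5, 11, 16, 17, 18

S, T, and Y are the three residues with a side-chain hydroxyl.
Matching residues: Y1, S3, S5, Y11, Y16, T17, S18.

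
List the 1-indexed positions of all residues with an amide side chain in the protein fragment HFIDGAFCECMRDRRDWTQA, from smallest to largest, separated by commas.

19

Only N (asparagine) and Q (glutamine) carry a side-chain carboxamide.
Matching residues: Q19.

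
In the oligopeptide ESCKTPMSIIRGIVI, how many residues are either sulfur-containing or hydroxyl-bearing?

5

Sulfur-containing: C, M. Hydroxyl-bearing: S, T, Y.
Sulfur-containing residues here: C3, M7 (2).
Hydroxyl-bearing residues here: S2, T5, S8 (3).
The two groups share no amino acid, so total = 2 + 3 = 5.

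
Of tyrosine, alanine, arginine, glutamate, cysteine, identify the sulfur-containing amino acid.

cysteine

The sulfur-bearing residues are cysteine (–SH) and methionine (–S–CH₃).
Of the listed options, only cysteine belongs to this group.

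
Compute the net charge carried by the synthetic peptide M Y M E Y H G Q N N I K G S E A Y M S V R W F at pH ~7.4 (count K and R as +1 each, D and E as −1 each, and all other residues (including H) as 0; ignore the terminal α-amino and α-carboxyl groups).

0

Positive (K, R): K12, R21 → +2.
Negative (D, E): E4, E15 → −2.
Net charge = (+2) + (−2) = 0.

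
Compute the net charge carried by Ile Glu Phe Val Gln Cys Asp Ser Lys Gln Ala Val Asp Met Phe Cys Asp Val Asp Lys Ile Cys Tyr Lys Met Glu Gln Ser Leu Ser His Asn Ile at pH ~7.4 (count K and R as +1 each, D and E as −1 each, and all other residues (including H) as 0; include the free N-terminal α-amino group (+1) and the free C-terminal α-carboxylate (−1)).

Positive (K, R): Lys9, Lys20, Lys24 → +3.
Negative (D, E): Glu2, Asp7, Asp13, Asp17, Asp19, Glu26 → −6.
The N-terminus (+1) and C-terminus (−1) cancel.
Net charge = (+3) + (−6) = −3.

-3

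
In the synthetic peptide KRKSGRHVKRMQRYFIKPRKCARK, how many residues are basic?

Lysine (K), arginine (R), and histidine (H) have basic, nitrogen-containing side chains.
Matching residues: K1, R2, K3, R6, H7, K9, R10, R13, K17, R19, K20, R23, K24.

13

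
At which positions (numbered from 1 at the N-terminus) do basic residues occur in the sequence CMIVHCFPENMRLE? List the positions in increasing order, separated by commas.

The basic amino acids are Lys (K), Arg (R), and His (H).
Matching residues: H5, R12.

5, 12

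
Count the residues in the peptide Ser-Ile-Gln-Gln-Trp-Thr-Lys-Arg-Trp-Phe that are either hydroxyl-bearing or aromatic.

5

Hydroxyl-bearing: S, T, Y. Aromatic: F, W, Y.
Hydroxyl-bearing residues here: Ser1, Thr6 (2).
Aromatic residues here: Trp5, Trp9, Phe10 (3).
(Y belongs to both groups, but none appear in this sequence.) Total = 2 + 3 = 5.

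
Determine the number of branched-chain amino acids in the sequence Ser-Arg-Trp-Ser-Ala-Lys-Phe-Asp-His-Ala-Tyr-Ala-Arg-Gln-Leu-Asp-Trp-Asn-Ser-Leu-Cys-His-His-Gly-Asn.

V, L, and I make up the branched-chain aliphatic group.
Matching residues: Leu15, Leu20.

2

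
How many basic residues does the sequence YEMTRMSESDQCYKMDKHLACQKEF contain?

The basic amino acids are Lys (K), Arg (R), and His (H).
Matching residues: R5, K14, K17, H18, K23.

5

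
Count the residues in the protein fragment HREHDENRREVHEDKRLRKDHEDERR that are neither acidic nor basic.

Acidic: D, E. Basic: K, R, H. All other residues are neither.
Matching residues: N7, V11, L17.

3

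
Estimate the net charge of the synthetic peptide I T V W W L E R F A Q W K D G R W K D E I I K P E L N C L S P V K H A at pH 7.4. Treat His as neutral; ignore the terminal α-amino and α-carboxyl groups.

+1

The side chains ionized at physiological pH are Lys/Arg (+1) and Asp/Glu (−1); with His treated as neutral, nothing else contributes.
Positive (K, R): R8, K13, R16, K18, K23, K33 → +6.
Negative (D, E): E7, D14, D19, E20, E25 → −5.
Net charge = (+6) + (−5) = +1.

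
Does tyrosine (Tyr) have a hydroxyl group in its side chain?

Yes

S, T, and Y are the three residues with a side-chain hydroxyl.
Tyrosine is in this group.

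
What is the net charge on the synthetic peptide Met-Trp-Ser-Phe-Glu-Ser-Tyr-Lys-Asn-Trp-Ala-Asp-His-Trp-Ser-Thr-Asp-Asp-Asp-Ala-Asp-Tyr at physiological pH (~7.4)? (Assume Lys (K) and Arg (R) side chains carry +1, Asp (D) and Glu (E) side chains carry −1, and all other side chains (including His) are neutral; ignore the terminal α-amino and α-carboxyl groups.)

Positive (K, R): Lys8 → +1.
Negative (D, E): Glu5, Asp12, Asp17, Asp18, Asp19, Asp21 → −6.
Net charge = (+1) + (−6) = −5.

-5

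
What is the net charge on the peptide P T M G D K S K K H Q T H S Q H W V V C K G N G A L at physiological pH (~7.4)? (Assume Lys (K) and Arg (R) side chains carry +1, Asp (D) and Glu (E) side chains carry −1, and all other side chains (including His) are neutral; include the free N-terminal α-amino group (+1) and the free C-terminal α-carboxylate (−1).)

+3

Positive (K, R): K6, K8, K9, K21 → +4.
Negative (D, E): D5 → −1.
The N-terminus (+1) and C-terminus (−1) cancel.
Net charge = (+4) + (−1) = +3.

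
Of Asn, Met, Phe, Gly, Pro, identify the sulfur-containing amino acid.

Only Cys (C) and Met (M) have a sulfur atom in the side chain.
Of the listed options, only Met belongs to this group.

Met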